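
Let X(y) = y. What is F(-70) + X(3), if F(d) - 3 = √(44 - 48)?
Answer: 6 + 2*I ≈ 6.0 + 2.0*I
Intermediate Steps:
F(d) = 3 + 2*I (F(d) = 3 + √(44 - 48) = 3 + √(-4) = 3 + 2*I)
F(-70) + X(3) = (3 + 2*I) + 3 = 6 + 2*I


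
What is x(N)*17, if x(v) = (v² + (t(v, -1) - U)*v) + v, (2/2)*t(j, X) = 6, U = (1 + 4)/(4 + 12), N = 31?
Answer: 317781/16 ≈ 19861.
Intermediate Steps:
U = 5/16 ≈ 0.31250
t(j, X) = 6
x(v) = v² + 107*v/16 (x(v) = (v² + (6 - 1*5/16)*v) + v = (v² + (6 - 5/16)*v) + v = (v² + 91*v/16) + v = v² + 107*v/16)
x(N)*17 = ((1/16)*31*(107 + 16*31))*17 = ((1/16)*31*(107 + 496))*17 = ((1/16)*31*603)*17 = (18693/16)*17 = 317781/16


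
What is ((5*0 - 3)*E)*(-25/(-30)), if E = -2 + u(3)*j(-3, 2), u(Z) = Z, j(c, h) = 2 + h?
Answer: -25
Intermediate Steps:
E = 10 (E = -2 + 3*(2 + 2) = -2 + 3*4 = -2 + 12 = 10)
((5*0 - 3)*E)*(-25/(-30)) = ((5*0 - 3)*10)*(-25/(-30)) = ((0 - 3)*10)*(-25*(-1/30)) = -3*10*(⅚) = -30*⅚ = -25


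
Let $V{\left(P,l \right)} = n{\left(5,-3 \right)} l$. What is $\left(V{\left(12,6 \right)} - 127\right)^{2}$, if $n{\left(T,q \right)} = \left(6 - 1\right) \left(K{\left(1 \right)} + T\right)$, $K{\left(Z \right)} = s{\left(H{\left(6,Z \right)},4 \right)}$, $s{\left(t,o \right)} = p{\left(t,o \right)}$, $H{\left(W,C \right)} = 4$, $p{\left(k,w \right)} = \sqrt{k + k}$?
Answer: $7729 + 2760 \sqrt{2} \approx 11632.0$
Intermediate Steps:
$p{\left(k,w \right)} = \sqrt{2} \sqrt{k}$ ($p{\left(k,w \right)} = \sqrt{2 k} = \sqrt{2} \sqrt{k}$)
$s{\left(t,o \right)} = \sqrt{2} \sqrt{t}$
$K{\left(Z \right)} = 2 \sqrt{2}$ ($K{\left(Z \right)} = \sqrt{2} \sqrt{4} = \sqrt{2} \cdot 2 = 2 \sqrt{2}$)
$n{\left(T,q \right)} = 5 T + 10 \sqrt{2}$ ($n{\left(T,q \right)} = \left(6 - 1\right) \left(2 \sqrt{2} + T\right) = 5 \left(T + 2 \sqrt{2}\right) = 5 T + 10 \sqrt{2}$)
$V{\left(P,l \right)} = l \left(25 + 10 \sqrt{2}\right)$ ($V{\left(P,l \right)} = \left(5 \cdot 5 + 10 \sqrt{2}\right) l = \left(25 + 10 \sqrt{2}\right) l = l \left(25 + 10 \sqrt{2}\right)$)
$\left(V{\left(12,6 \right)} - 127\right)^{2} = \left(5 \cdot 6 \left(5 + 2 \sqrt{2}\right) - 127\right)^{2} = \left(\left(150 + 60 \sqrt{2}\right) - 127\right)^{2} = \left(23 + 60 \sqrt{2}\right)^{2}$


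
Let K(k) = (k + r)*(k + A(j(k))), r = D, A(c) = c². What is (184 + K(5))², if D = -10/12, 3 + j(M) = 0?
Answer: 528529/9 ≈ 58725.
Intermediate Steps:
j(M) = -3 (j(M) = -3 + 0 = -3)
D = -⅚ (D = -10*1/12 = -⅚ ≈ -0.83333)
r = -⅚ ≈ -0.83333
K(k) = (9 + k)*(-⅚ + k) (K(k) = (k - ⅚)*(k + (-3)²) = (-⅚ + k)*(k + 9) = (-⅚ + k)*(9 + k) = (9 + k)*(-⅚ + k))
(184 + K(5))² = (184 + (-15/2 + 5² + (49/6)*5))² = (184 + (-15/2 + 25 + 245/6))² = (184 + 175/3)² = (727/3)² = 528529/9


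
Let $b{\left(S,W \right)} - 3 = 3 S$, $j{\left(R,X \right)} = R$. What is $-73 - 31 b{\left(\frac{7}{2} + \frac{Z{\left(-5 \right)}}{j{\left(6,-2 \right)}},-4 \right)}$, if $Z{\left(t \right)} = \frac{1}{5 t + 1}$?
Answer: $- \frac{23561}{48} \approx -490.85$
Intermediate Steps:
$Z{\left(t \right)} = \frac{1}{1 + 5 t}$
$b{\left(S,W \right)} = 3 + 3 S$
$-73 - 31 b{\left(\frac{7}{2} + \frac{Z{\left(-5 \right)}}{j{\left(6,-2 \right)}},-4 \right)} = -73 - 31 \left(3 + 3 \left(\frac{7}{2} + \frac{1}{\left(1 + 5 \left(-5\right)\right) 6}\right)\right) = -73 - 31 \left(3 + 3 \left(7 \cdot \frac{1}{2} + \frac{1}{1 - 25} \cdot \frac{1}{6}\right)\right) = -73 - 31 \left(3 + 3 \left(\frac{7}{2} + \frac{1}{-24} \cdot \frac{1}{6}\right)\right) = -73 - 31 \left(3 + 3 \left(\frac{7}{2} - \frac{1}{144}\right)\right) = -73 - 31 \left(3 + 3 \cdot \frac{503}{144}\right) = -73 - 31 \left(3 + \frac{503}{48}\right) = -73 - \frac{20057}{48} = - \frac{23561}{48}$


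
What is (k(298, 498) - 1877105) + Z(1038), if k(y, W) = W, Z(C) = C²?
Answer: -799163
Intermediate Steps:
(k(298, 498) - 1877105) + Z(1038) = (498 - 1877105) + 1038² = -1876607 + 1077444 = -799163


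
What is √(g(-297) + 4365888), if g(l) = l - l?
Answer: 8*√68217 ≈ 2089.5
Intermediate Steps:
g(l) = 0
√(g(-297) + 4365888) = √(0 + 4365888) = √4365888 = 8*√68217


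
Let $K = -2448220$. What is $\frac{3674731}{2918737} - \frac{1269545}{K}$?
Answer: $\frac{2540403578697}{1429142059628} \approx 1.7776$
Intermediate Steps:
$\frac{3674731}{2918737} - \frac{1269545}{K} = \frac{3674731}{2918737} - \frac{1269545}{-2448220} = 3674731 \cdot \frac{1}{2918737} - - \frac{253909}{489644} = \frac{3674731}{2918737} + \frac{253909}{489644} = \frac{2540403578697}{1429142059628}$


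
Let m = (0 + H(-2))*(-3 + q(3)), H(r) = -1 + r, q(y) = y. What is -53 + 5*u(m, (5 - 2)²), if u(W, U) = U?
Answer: -8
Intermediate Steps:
m = 0 (m = (0 + (-1 - 2))*(-3 + 3) = (0 - 3)*0 = -3*0 = 0)
-53 + 5*u(m, (5 - 2)²) = -53 + 5*(5 - 2)² = -53 + 5*3² = -53 + 5*9 = -53 + 45 = -8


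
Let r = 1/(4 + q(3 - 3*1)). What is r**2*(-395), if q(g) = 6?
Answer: -79/20 ≈ -3.9500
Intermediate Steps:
r = 1/10 (r = 1/(4 + 6) = 1/10 ≈ 0.10000)
r**2*(-395) = (1/10)**2*(-395) = (1/100)*(-395) = -79/20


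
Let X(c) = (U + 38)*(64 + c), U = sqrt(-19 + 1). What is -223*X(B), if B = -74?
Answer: 84740 + 6690*I*sqrt(2) ≈ 84740.0 + 9461.1*I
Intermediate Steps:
U = 3*I*sqrt(2) (U = sqrt(-18) = 3*I*sqrt(2) ≈ 4.2426*I)
X(c) = (38 + 3*I*sqrt(2))*(64 + c) (X(c) = (3*I*sqrt(2) + 38)*(64 + c) = (38 + 3*I*sqrt(2))*(64 + c))
-223*X(B) = -223*(2432 + 38*(-74) + 192*I*sqrt(2) + 3*I*(-74)*sqrt(2)) = -223*(2432 - 2812 + 192*I*sqrt(2) - 222*I*sqrt(2)) = -223*(-380 - 30*I*sqrt(2)) = 84740 + 6690*I*sqrt(2)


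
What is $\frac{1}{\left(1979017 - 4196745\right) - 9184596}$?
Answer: $- \frac{1}{11402324} \approx -8.7701 \cdot 10^{-8}$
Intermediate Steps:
$\frac{1}{\left(1979017 - 4196745\right) - 9184596} = \frac{1}{-2217728 - 9184596} = \frac{1}{-11402324} = - \frac{1}{11402324}$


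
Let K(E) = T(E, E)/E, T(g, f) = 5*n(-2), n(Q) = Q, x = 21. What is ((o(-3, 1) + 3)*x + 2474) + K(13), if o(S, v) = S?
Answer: 32152/13 ≈ 2473.2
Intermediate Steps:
T(g, f) = -10 (T(g, f) = 5*(-2) = -10)
K(E) = -10/E
((o(-3, 1) + 3)*x + 2474) + K(13) = ((-3 + 3)*21 + 2474) - 10/13 = (0*21 + 2474) - 10*1/13 = (0 + 2474) - 10/13 = 2474 - 10/13 = 32152/13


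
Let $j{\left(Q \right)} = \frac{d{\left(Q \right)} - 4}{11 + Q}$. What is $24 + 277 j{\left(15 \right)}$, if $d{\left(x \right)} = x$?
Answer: $\frac{3671}{26} \approx 141.19$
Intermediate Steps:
$j{\left(Q \right)} = \frac{-4 + Q}{11 + Q}$ ($j{\left(Q \right)} = \frac{Q - 4}{11 + Q} = \frac{-4 + Q}{11 + Q}$)
$24 + 277 j{\left(15 \right)} = 24 + 277 \frac{-4 + 15}{11 + 15} = 24 + 277 \cdot \frac{1}{26} \cdot 11 = 24 + 277 \cdot \frac{11}{26} = 24 + \frac{3047}{26} = \frac{3671}{26}$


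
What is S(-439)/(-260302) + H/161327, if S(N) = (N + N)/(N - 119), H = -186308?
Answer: -13530551082017/11716253670366 ≈ -1.1549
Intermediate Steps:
S(N) = 2*N/(-119 + N) (S(N) = (2*N)/(-119 + N) = 2*N/(-119 + N))
S(-439)/(-260302) + H/161327 = (2*(-439)/(-119 - 439))/(-260302) - 186308/161327 = (2*(-439)/(-558))*(-1/260302) - 186308*1/161327 = (2*(-439)*(-1/558))*(-1/260302) - 186308/161327 = (439/279)*(-1/260302) - 186308/161327 = -439/72624258 - 186308/161327 = -13530551082017/11716253670366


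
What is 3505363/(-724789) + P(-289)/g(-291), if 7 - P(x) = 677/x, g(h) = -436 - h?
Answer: -29769833363/6074456609 ≈ -4.9008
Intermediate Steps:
P(x) = 7 - 677/x
3505363/(-724789) + P(-289)/g(-291) = 3505363/(-724789) + (7 - 677/(-289))/(-436 - 1*(-291)) = 3505363*(-1/724789) + (7 - 677*(-1/289))/(-436 + 291) = -3505363/724789 + (7 + 677/289)/(-145) = -3505363/724789 + (2700/289)*(-1/145) = -3505363/724789 - 540/8381 = -29769833363/6074456609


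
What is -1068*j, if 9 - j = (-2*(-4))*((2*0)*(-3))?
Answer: -9612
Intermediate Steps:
j = 9 (j = 9 - (-2*(-4))*(2*0)*(-3) = 9 - 8*0*(-3) = 9 - 8*0 = 9 - 1*0 = 9 + 0 = 9)
-1068*j = -1068*9 = -9612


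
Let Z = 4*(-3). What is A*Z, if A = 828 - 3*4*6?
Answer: -9072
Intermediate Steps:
A = 756 (A = 828 - 12*6 = 828 - 1*72 = 828 - 72 = 756)
Z = -12
A*Z = 756*(-12) = -9072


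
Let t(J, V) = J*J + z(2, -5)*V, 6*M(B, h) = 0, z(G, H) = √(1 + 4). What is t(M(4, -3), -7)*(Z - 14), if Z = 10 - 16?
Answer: 140*√5 ≈ 313.05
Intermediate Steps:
z(G, H) = √5
M(B, h) = 0 (M(B, h) = (⅙)*0 = 0)
t(J, V) = J² + V*√5 (t(J, V) = J*J + √5*V = J² + V*√5)
Z = -6
t(M(4, -3), -7)*(Z - 14) = (0² - 7*√5)*(-6 - 14) = (0 - 7*√5)*(-20) = -7*√5*(-20) = 140*√5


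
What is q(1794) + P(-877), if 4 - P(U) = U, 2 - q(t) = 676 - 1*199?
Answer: 406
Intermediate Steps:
q(t) = -475 (q(t) = 2 - (676 - 1*199) = 2 - (676 - 199) = 2 - 1*477 = 2 - 477 = -475)
P(U) = 4 - U
q(1794) + P(-877) = -475 + (4 - 1*(-877)) = -475 + (4 + 877) = -475 + 881 = 406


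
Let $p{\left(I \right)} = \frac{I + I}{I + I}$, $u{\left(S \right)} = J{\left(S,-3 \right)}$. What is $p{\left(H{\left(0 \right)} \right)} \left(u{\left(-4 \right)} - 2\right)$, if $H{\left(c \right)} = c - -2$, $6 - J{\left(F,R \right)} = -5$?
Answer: $9$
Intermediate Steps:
$J{\left(F,R \right)} = 11$ ($J{\left(F,R \right)} = 6 - -5 = 6 + 5 = 11$)
$u{\left(S \right)} = 11$
$H{\left(c \right)} = 2 + c$ ($H{\left(c \right)} = c + 2 = 2 + c$)
$p{\left(I \right)} = 1$ ($p{\left(I \right)} = \frac{2 I}{2 I} = 2 I \frac{1}{2 I} = 1$)
$p{\left(H{\left(0 \right)} \right)} \left(u{\left(-4 \right)} - 2\right) = 1 \left(11 - 2\right) = 1 \cdot 9 = 9$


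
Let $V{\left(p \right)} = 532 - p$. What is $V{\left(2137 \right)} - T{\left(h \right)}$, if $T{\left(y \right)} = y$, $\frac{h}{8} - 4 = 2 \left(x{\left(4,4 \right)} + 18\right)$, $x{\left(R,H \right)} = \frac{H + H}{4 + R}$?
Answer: $-1941$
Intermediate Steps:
$x{\left(R,H \right)} = \frac{2 H}{4 + R}$
$h = 336$ ($h = 32 + 8 \cdot 2 \left(2 \cdot 4 \frac{1}{4 + 4} + 18\right) = 32 + 8 \cdot 2 \left(2 \cdot 4 \cdot \frac{1}{8} + 18\right) = 32 + 8 \cdot 2 \left(1 + 18\right) = 32 + 8 \cdot 2 \cdot 19 = 32 + 8 \cdot 38 = 32 + 304 = 336$)
$V{\left(2137 \right)} - T{\left(h \right)} = \left(532 - 2137\right) - 336 = -1605 - 336 = -1941$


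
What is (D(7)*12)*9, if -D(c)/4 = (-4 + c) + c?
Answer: -4320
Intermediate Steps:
D(c) = 16 - 8*c (D(c) = -4*((-4 + c) + c) = -4*(-4 + 2*c) = 16 - 8*c)
(D(7)*12)*9 = ((16 - 8*7)*12)*9 = ((16 - 56)*12)*9 = -40*12*9 = -480*9 = -4320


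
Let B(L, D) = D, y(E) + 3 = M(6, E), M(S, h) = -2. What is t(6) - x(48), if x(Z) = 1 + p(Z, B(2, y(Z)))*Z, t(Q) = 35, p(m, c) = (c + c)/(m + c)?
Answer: 1942/43 ≈ 45.163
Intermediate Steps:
y(E) = -5 (y(E) = -3 - 2 = -5)
p(m, c) = 2*c/(c + m) (p(m, c) = (2*c)/(c + m) = 2*c/(c + m))
x(Z) = 1 - 10*Z/(-5 + Z) (x(Z) = 1 + (2*(-5)/(-5 + Z))*Z = 1 + (-10/(-5 + Z))*Z = 1 - 10*Z/(-5 + Z))
t(6) - x(48) = 35 - (-5 - 9*48)/(-5 + 48) = 35 - (-5 - 432)/43 = 35 - (-437)/43 = 35 - 1*(-437/43) = 35 + 437/43 = 1942/43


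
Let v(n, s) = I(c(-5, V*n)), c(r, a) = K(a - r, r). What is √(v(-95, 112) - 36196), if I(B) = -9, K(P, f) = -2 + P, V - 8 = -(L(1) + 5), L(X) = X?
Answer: I*√36205 ≈ 190.28*I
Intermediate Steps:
V = 2 (V = 8 - (1 + 5) = 8 - 1*6 = 8 - 6 = 2)
c(r, a) = -2 + a - r (c(r, a) = -2 + (a - r) = -2 + a - r)
v(n, s) = -9
√(v(-95, 112) - 36196) = √(-9 - 36196) = √(-36205) = I*√36205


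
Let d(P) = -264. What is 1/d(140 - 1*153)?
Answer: -1/264 ≈ -0.0037879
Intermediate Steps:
1/d(140 - 1*153) = 1/(-264) = -1/264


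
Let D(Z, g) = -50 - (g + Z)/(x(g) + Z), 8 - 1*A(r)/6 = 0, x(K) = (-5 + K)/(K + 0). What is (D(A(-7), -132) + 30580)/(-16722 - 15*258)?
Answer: -98815889/66646008 ≈ -1.4827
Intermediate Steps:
x(K) = (-5 + K)/K
A(r) = 48 (A(r) = 48 - 6*0 = 48 + 0 = 48)
D(Z, g) = -50 - (Z + g)/(Z + (-5 + g)/g) (D(Z, g) = -50 - (g + Z)/((-5 + g)/g + Z) = -50 - (Z + g)/(Z + (-5 + g)/g))
(D(A(-7), -132) + 30580)/(-16722 - 15*258) = ((250 - 50*(-132) - 1*(-132)*(-132 + 51*48))/(-5 - 132 + 48*(-132)) + 30580)/(-16722 - 15*258) = ((250 + 6600 - 1*(-132)*(-132 + 2448))/(-5 - 132 - 6336) + 30580)/(-16722 - 3870) = ((250 + 6600 - 1*(-132)*2316)/(-6473) + 30580)/(-20592) = (-(250 + 6600 + 305712)/6473 + 30580)*(-1/20592) = (-1/6473*312562 + 30580)*(-1/20592) = (-312562/6473 + 30580)*(-1/20592) = (197631778/6473)*(-1/20592) = -98815889/66646008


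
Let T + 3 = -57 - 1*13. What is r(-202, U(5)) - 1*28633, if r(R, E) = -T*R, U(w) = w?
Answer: -43379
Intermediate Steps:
T = -73 (T = -3 + (-57 - 1*13) = -3 + (-57 - 13) = -3 - 70 = -73)
r(R, E) = 73*R (r(R, E) = -(-73)*R = 73*R)
r(-202, U(5)) - 1*28633 = 73*(-202) - 1*28633 = -14746 - 28633 = -43379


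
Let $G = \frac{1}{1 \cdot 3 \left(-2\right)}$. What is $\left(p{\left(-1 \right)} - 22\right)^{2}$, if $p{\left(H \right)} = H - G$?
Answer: $\frac{18769}{36} \approx 521.36$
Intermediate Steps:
$G = - \frac{1}{6}$ ($G = \frac{1}{3 \left(-2\right)} = \frac{1}{-6} = - \frac{1}{6} \approx -0.16667$)
$p{\left(H \right)} = \frac{1}{6} + H$ ($p{\left(H \right)} = H - - \frac{1}{6} = H + \frac{1}{6} = \frac{1}{6} + H$)
$\left(p{\left(-1 \right)} - 22\right)^{2} = \left(\left(\frac{1}{6} - 1\right) - 22\right)^{2} = \left(- \frac{5}{6} - 22\right)^{2} = \left(- \frac{137}{6}\right)^{2} = \frac{18769}{36}$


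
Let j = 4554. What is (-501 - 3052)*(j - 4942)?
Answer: 1378564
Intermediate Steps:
(-501 - 3052)*(j - 4942) = (-501 - 3052)*(4554 - 4942) = -3553*(-388) = 1378564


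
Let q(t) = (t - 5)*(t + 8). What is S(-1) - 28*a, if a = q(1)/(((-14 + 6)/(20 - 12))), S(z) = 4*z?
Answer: -1012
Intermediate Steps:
q(t) = (-5 + t)*(8 + t)
a = 36 (a = (-40 + 1² + 3*1)/(((-14 + 6)/(20 - 12))) = (-40 + 1 + 3)/((-8/8)) = -36/((-8*⅛)) = -36/(-1) = -36*(-1) = 36)
S(-1) - 28*a = 4*(-1) - 28*36 = -4 - 1008 = -1012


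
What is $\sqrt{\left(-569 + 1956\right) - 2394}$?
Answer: $i \sqrt{1007} \approx 31.733 i$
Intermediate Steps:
$\sqrt{\left(-569 + 1956\right) - 2394} = \sqrt{1387 - 2394} = \sqrt{-1007} = i \sqrt{1007}$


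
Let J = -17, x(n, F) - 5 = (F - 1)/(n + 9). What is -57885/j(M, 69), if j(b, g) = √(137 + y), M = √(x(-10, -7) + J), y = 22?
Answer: -19295*√159/53 ≈ -4590.6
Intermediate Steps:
x(n, F) = 5 + (-1 + F)/(9 + n) (x(n, F) = 5 + (F - 1)/(n + 9) = 5 + (-1 + F)/(9 + n))
M = 2*I (M = √((44 - 7 + 5*(-10))/(9 - 10) - 17) = √((44 - 7 - 50)/(-1) - 17) = √(-1*(-13) - 17) = √(13 - 17) = √(-4) = 2*I ≈ 2.0*I)
j(b, g) = √159 (j(b, g) = √(137 + 22) = √159)
-57885/j(M, 69) = -57885*√159/159 = -19295*√159/53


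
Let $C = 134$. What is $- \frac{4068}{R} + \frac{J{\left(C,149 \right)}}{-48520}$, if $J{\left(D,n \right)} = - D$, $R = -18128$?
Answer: $\frac{1561004}{6871645} \approx 0.22717$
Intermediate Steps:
$- \frac{4068}{R} + \frac{J{\left(C,149 \right)}}{-48520} = - \frac{4068}{-18128} + \frac{\left(-1\right) 134}{-48520} = \left(-4068\right) \left(- \frac{1}{18128}\right) - - \frac{67}{24260} = \frac{1017}{4532} + \frac{67}{24260} = \frac{1561004}{6871645}$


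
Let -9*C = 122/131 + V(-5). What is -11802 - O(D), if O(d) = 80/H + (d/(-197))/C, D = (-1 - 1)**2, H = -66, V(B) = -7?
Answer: -20329932454/1722765 ≈ -11801.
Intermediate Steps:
D = 4 (D = (-2)**2 = 4)
C = 265/393 (C = -(122/131 - 7)/9 = -1/9*(-795/131) = 265/393 ≈ 0.67430)
O(d) = -40/33 - 393*d/52205 (O(d) = 80/(-66) + (d/(-197))/(265/393) = 80*(-1/66) + (d*(-1/197))*(393/265) = -40/33 - d/197*(393/265) = -40/33 - 393*d/52205)
-11802 - O(D) = -11802 - (-40/33 - 393/52205*4) = -11802 - (-40/33 - 1572/52205) = -11802 - 1*(-2140076/1722765) = -11802 + 2140076/1722765 = -20329932454/1722765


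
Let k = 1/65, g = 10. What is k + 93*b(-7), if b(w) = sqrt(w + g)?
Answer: 1/65 + 93*sqrt(3) ≈ 161.10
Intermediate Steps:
b(w) = sqrt(10 + w) (b(w) = sqrt(w + 10) = sqrt(10 + w))
k = 1/65 ≈ 0.015385
k + 93*b(-7) = 1/65 + 93*sqrt(10 - 7) = 1/65 + 93*sqrt(3)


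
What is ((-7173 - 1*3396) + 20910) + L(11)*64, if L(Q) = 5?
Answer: 10661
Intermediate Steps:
((-7173 - 1*3396) + 20910) + L(11)*64 = ((-7173 - 1*3396) + 20910) + 5*64 = ((-7173 - 3396) + 20910) + 320 = (-10569 + 20910) + 320 = 10341 + 320 = 10661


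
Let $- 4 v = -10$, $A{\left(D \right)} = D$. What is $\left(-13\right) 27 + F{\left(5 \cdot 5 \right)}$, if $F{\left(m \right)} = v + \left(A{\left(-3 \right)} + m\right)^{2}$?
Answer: $\frac{271}{2} \approx 135.5$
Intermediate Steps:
$v = \frac{5}{2}$ ($v = \left(- \frac{1}{4}\right) \left(-10\right) = \frac{5}{2} \approx 2.5$)
$F{\left(m \right)} = \frac{5}{2} + \left(-3 + m\right)^{2}$
$\left(-13\right) 27 + F{\left(5 \cdot 5 \right)} = \left(-13\right) 27 + \left(\frac{5}{2} + \left(-3 + 5 \cdot 5\right)^{2}\right) = -351 + \left(\frac{5}{2} + \left(-3 + 25\right)^{2}\right) = -351 + \left(\frac{5}{2} + 22^{2}\right) = -351 + \left(\frac{5}{2} + 484\right) = -351 + \frac{973}{2} = \frac{271}{2}$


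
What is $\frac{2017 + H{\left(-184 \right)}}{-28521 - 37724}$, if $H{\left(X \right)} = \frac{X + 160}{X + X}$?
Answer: $- \frac{18557}{609454} \approx -0.030449$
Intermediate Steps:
$H{\left(X \right)} = \frac{160 + X}{2 X}$
$\frac{2017 + H{\left(-184 \right)}}{-28521 - 37724} = \frac{2017 + \frac{160 - 184}{2 \left(-184\right)}}{-28521 - 37724} = \frac{2017 + \frac{1}{2} \left(- \frac{1}{184}\right) \left(-24\right)}{-66245} = \left(2017 + \frac{3}{46}\right) \left(- \frac{1}{66245}\right) = \frac{92785}{46} \left(- \frac{1}{66245}\right) = - \frac{18557}{609454}$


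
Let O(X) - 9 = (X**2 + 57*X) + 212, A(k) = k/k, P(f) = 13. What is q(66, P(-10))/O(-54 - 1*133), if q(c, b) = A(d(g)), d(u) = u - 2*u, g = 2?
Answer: 1/24531 ≈ 4.0765e-5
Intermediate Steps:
d(u) = -u
A(k) = 1
q(c, b) = 1
O(X) = 221 + X**2 + 57*X (O(X) = 9 + ((X**2 + 57*X) + 212) = 9 + (212 + X**2 + 57*X) = 221 + X**2 + 57*X)
q(66, P(-10))/O(-54 - 1*133) = 1/(221 + (-54 - 1*133)**2 + 57*(-54 - 1*133)) = 1/(221 + (-54 - 133)**2 + 57*(-54 - 133)) = 1/(221 + (-187)**2 + 57*(-187)) = 1/(221 + 34969 - 10659) = 1/24531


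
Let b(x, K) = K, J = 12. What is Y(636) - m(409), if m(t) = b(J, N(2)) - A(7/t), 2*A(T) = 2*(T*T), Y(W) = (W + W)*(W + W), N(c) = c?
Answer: 270657646991/167281 ≈ 1.6180e+6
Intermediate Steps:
Y(W) = 4*W² (Y(W) = (2*W)*(2*W) = 4*W²)
A(T) = T² (A(T) = (2*(T*T))/2 = (2*T²)/2 = T²)
m(t) = 2 - 49/t² (m(t) = 2 - (7/t)² = 2 - 49/t²)
Y(636) - m(409) = 4*636² - (2 - 49/409²) = 4*404496 - (2 - 49*1/167281) = 1617984 - (2 - 49/167281) = 1617984 - 1*334513/167281 = 1617984 - 334513/167281 = 270657646991/167281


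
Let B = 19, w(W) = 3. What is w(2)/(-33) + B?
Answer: 208/11 ≈ 18.909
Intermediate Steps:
w(2)/(-33) + B = 3/(-33) + 19 = -1/33*3 + 19 = -1/11 + 19 = 208/11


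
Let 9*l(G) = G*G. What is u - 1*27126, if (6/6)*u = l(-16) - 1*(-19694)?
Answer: -66632/9 ≈ -7403.6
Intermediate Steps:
l(G) = G²/9 (l(G) = (G*G)/9 = G²/9)
u = 177502/9 (u = (⅑)*(-16)² - 1*(-19694) = (⅑)*256 + 19694 = 256/9 + 19694 = 177502/9 ≈ 19722.)
u - 1*27126 = 177502/9 - 1*27126 = 177502/9 - 27126 = -66632/9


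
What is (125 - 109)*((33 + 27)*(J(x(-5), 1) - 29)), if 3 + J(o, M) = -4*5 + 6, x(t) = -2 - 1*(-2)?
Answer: -44160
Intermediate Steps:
x(t) = 0 (x(t) = -2 + 2 = 0)
J(o, M) = -17 (J(o, M) = -3 + (-4*5 + 6) = -3 + (-20 + 6) = -3 - 14 = -17)
(125 - 109)*((33 + 27)*(J(x(-5), 1) - 29)) = (125 - 109)*((33 + 27)*(-17 - 29)) = 16*(60*(-46)) = 16*(-2760) = -44160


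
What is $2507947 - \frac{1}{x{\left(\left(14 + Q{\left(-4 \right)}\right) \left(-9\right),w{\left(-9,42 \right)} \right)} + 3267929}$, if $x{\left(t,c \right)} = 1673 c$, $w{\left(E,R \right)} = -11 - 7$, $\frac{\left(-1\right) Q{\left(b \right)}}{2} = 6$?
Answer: $\frac{8120268415804}{3237815} \approx 2.5079 \cdot 10^{6}$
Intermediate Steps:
$Q{\left(b \right)} = -12$ ($Q{\left(b \right)} = \left(-2\right) 6 = -12$)
$w{\left(E,R \right)} = -18$
$2507947 - \frac{1}{x{\left(\left(14 + Q{\left(-4 \right)}\right) \left(-9\right),w{\left(-9,42 \right)} \right)} + 3267929} = 2507947 - \frac{1}{1673 \left(-18\right) + 3267929} = 2507947 - \frac{1}{-30114 + 3267929} = 2507947 - \frac{1}{3237815} = \frac{8120268415804}{3237815}$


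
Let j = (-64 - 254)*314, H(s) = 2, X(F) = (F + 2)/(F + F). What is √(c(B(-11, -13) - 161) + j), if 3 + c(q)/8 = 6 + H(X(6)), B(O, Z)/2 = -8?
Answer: 2*I*√24953 ≈ 315.93*I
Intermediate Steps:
X(F) = (2 + F)/(2*F) (X(F) = (2 + F)/((2*F)) = (2 + F)*(1/(2*F)) = (2 + F)/(2*F))
B(O, Z) = -16 (B(O, Z) = 2*(-8) = -16)
j = -99852 (j = -318*314 = -99852)
c(q) = 40 (c(q) = -24 + 8*(6 + 2) = -24 + 8*8 = -24 + 64 = 40)
√(c(B(-11, -13) - 161) + j) = √(40 - 99852) = √(-99812) = 2*I*√24953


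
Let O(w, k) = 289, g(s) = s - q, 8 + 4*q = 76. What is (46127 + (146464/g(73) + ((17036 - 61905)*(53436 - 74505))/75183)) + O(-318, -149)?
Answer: 10807241329/175427 ≈ 61605.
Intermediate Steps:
q = 17 (q = -2 + (¼)*76 = -2 + 19 = 17)
g(s) = -17 + s (g(s) = s - 1*17 = s - 17 = -17 + s)
(46127 + (146464/g(73) + ((17036 - 61905)*(53436 - 74505))/75183)) + O(-318, -149) = (46127 + (146464/(-17 + 73) + ((17036 - 61905)*(53436 - 74505))/75183)) + 289 = (46127 + (146464/56 - 44869*(-21069)*(1/75183))) + 289 = (46127 + (146464*(1/56) + 945344961*(1/75183))) + 289 = (46127 + (18308/7 + 315114987/25061)) + 289 = (46127 + 2664621697/175427) + 289 = 10756542926/175427 + 289 = 10807241329/175427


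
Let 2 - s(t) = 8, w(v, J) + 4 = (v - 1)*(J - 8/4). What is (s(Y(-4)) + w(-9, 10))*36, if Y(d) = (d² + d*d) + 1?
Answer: -3240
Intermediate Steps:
Y(d) = 1 + 2*d² (Y(d) = (d² + d²) + 1 = 2*d² + 1 = 1 + 2*d²)
w(v, J) = -4 + (-1 + v)*(-2 + J) (w(v, J) = -4 + (v - 1)*(J - 8/4) = -4 + (-1 + v)*(J - 8*¼) = -4 + (-1 + v)*(J - 2) = -4 + (-1 + v)*(-2 + J))
s(t) = -6 (s(t) = 2 - 1*8 = 2 - 8 = -6)
(s(Y(-4)) + w(-9, 10))*36 = (-6 + (-2 - 1*10 - 2*(-9) + 10*(-9)))*36 = (-6 + (-2 - 10 + 18 - 90))*36 = (-6 - 84)*36 = -90*36 = -3240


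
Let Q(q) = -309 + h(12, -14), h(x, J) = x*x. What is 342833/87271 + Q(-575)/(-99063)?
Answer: 11325488398/2881775691 ≈ 3.9300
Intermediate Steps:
h(x, J) = x²
Q(q) = -165 (Q(q) = -309 + 12² = -309 + 144 = -165)
342833/87271 + Q(-575)/(-99063) = 342833/87271 - 165/(-99063) = 342833*(1/87271) - 165*(-1/99063) = 342833/87271 + 55/33021 = 11325488398/2881775691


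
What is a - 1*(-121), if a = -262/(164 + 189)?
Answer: 42451/353 ≈ 120.26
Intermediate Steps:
a = -262/353 ≈ -0.74221
a - 1*(-121) = -262/353 - 1*(-121) = -262/353 + 121 = 42451/353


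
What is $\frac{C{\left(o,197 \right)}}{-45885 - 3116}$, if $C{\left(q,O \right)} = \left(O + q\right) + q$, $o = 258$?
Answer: $- \frac{713}{49001} \approx -0.014551$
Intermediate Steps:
$C{\left(q,O \right)} = O + 2 q$
$\frac{C{\left(o,197 \right)}}{-45885 - 3116} = \frac{197 + 2 \cdot 258}{-45885 - 3116} = \frac{197 + 516}{-49001} = 713 \left(- \frac{1}{49001}\right) = - \frac{713}{49001}$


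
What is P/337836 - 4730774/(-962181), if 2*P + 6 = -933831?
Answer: 765977103877/216706253544 ≈ 3.5346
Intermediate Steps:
P = -933837/2 (P = -3 + (½)*(-933831) = -3 - 933831/2 = -933837/2 ≈ -4.6692e+5)
P/337836 - 4730774/(-962181) = -933837/2/337836 - 4730774/(-962181) = -933837/2*1/337836 - 4730774*(-1/962181) = -311279/225224 + 4730774/962181 = 765977103877/216706253544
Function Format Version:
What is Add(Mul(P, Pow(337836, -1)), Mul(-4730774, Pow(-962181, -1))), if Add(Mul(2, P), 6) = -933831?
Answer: Rational(765977103877, 216706253544) ≈ 3.5346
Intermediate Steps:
P = Rational(-933837, 2) (P = Add(-3, Mul(Rational(1, 2), -933831)) = Add(-3, Rational(-933831, 2)) = Rational(-933837, 2) ≈ -4.6692e+5)
Add(Mul(P, Pow(337836, -1)), Mul(-4730774, Pow(-962181, -1))) = Add(Mul(Rational(-933837, 2), Pow(337836, -1)), Mul(-4730774, Pow(-962181, -1))) = Add(Mul(Rational(-933837, 2), Rational(1, 337836)), Mul(-4730774, Rational(-1, 962181))) = Add(Rational(-311279, 225224), Rational(4730774, 962181)) = Rational(765977103877, 216706253544)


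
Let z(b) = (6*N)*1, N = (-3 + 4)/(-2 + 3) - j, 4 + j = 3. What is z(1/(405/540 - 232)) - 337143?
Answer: -337131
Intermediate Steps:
j = -1 (j = -4 + 3 = -1)
N = 2 (N = (-3 + 4)/(-2 + 3) - 1*(-1) = 1/1 + 1 = 1*1 + 1 = 1 + 1 = 2)
z(b) = 12 (z(b) = (6*2)*1 = 12*1 = 12)
z(1/(405/540 - 232)) - 337143 = 12 - 337143 = -337131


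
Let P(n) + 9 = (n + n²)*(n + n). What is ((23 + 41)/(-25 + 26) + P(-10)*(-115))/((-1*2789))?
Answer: -208099/2789 ≈ -74.614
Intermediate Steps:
P(n) = -9 + 2*n*(n + n²) (P(n) = -9 + (n + n²)*(n + n) = -9 + (n + n²)*(2*n) = -9 + 2*n*(n + n²))
((23 + 41)/(-25 + 26) + P(-10)*(-115))/((-1*2789)) = ((23 + 41)/(-25 + 26) + (-9 + 2*(-10)² + 2*(-10)³)*(-115))/((-1*2789)) = (64/1 + (-9 + 2*100 + 2*(-1000))*(-115))/(-2789) = (64*1 + (-9 + 200 - 2000)*(-115))*(-1/2789) = (64 - 1809*(-115))*(-1/2789) = (64 + 208035)*(-1/2789) = 208099*(-1/2789) = -208099/2789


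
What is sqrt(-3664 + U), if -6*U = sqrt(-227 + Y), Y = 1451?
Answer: sqrt(-3664 - sqrt(34)) ≈ 60.579*I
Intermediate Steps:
U = -sqrt(34) (U = -sqrt(-227 + 1451)/6 = -sqrt(34) ≈ -5.8309)
sqrt(-3664 + U) = sqrt(-3664 - sqrt(34))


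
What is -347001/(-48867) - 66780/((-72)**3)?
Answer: 1229451551/168884352 ≈ 7.2798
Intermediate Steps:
-347001/(-48867) - 66780/((-72)**3) = -347001*(-1/48867) - 66780/(-373248) = 115667/16289 - 66780*(-1/373248) = 115667/16289 + 1855/10368 = 1229451551/168884352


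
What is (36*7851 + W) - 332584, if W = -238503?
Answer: -288451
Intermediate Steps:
(36*7851 + W) - 332584 = (36*7851 - 238503) - 332584 = (282636 - 238503) - 332584 = 44133 - 332584 = -288451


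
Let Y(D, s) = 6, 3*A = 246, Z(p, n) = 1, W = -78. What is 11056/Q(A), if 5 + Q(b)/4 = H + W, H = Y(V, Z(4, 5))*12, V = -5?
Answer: -2764/11 ≈ -251.27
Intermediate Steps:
A = 82 (A = (⅓)*246 = 82)
H = 72 (H = 6*12 = 72)
Q(b) = -44 (Q(b) = -20 + 4*(72 - 78) = -20 + 4*(-6) = -20 - 24 = -44)
11056/Q(A) = 11056/(-44) = 11056*(-1/44) = -2764/11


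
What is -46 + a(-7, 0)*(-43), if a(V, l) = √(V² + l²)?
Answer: -347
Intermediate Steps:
-46 + a(-7, 0)*(-43) = -46 + √((-7)² + 0²)*(-43) = -46 + √(49 + 0)*(-43) = -46 + √49*(-43) = -46 + 7*(-43) = -46 - 301 = -347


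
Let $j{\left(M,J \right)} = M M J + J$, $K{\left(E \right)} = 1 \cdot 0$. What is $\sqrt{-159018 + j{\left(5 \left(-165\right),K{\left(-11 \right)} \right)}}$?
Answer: $i \sqrt{159018} \approx 398.77 i$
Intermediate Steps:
$K{\left(E \right)} = 0$
$j{\left(M,J \right)} = J + J M^{2}$ ($j{\left(M,J \right)} = M^{2} J + J = J M^{2} + J = J + J M^{2}$)
$\sqrt{-159018 + j{\left(5 \left(-165\right),K{\left(-11 \right)} \right)}} = \sqrt{-159018 + 0 \left(1 + \left(5 \left(-165\right)\right)^{2}\right)} = \sqrt{-159018 + 0 \left(1 + \left(-825\right)^{2}\right)} = \sqrt{-159018 + 0 \left(1 + 680625\right)} = \sqrt{-159018 + 0 \cdot 680626} = \sqrt{-159018 + 0} = \sqrt{-159018} = i \sqrt{159018}$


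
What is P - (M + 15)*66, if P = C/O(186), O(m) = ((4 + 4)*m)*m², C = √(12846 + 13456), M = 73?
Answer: -5808 + √26302/51478848 ≈ -5808.0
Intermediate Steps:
C = √26302 ≈ 162.18
O(m) = 8*m³ (O(m) = (8*m)*m² = 8*m³)
P = √26302/51478848 (P = √26302/((8*186³)) = √26302/((8*6434856)) = √26302/51478848 ≈ 3.1504e-6)
P - (M + 15)*66 = √26302/51478848 - (73 + 15)*66 = √26302/51478848 - 88*66 = √26302/51478848 - 1*5808 = √26302/51478848 - 5808 = -5808 + √26302/51478848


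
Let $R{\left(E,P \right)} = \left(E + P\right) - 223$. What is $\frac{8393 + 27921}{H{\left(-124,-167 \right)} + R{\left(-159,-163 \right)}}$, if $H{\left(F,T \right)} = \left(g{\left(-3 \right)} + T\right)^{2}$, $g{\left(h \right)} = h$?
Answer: $\frac{36314}{28355} \approx 1.2807$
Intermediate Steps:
$H{\left(F,T \right)} = \left(-3 + T\right)^{2}$
$R{\left(E,P \right)} = -223 + E + P$
$\frac{8393 + 27921}{H{\left(-124,-167 \right)} + R{\left(-159,-163 \right)}} = \frac{8393 + 27921}{\left(-3 - 167\right)^{2} - 545} = \frac{36314}{\left(-170\right)^{2} - 545} = \frac{36314}{28900 - 545} = \frac{36314}{28355}$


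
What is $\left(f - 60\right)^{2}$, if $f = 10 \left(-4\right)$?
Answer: $10000$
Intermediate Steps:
$f = -40$
$\left(f - 60\right)^{2} = \left(-40 - 60\right)^{2} = \left(-100\right)^{2} = 10000$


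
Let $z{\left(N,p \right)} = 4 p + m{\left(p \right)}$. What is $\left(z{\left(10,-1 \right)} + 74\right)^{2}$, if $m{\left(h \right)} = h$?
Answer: $4761$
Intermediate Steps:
$z{\left(N,p \right)} = 5 p$ ($z{\left(N,p \right)} = 4 p + p = 5 p$)
$\left(z{\left(10,-1 \right)} + 74\right)^{2} = \left(5 \left(-1\right) + 74\right)^{2} = \left(-5 + 74\right)^{2} = 69^{2} = 4761$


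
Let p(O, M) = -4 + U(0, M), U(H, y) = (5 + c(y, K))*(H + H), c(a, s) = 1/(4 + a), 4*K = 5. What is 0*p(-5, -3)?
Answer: 0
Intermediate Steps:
K = 5/4 (K = (¼)*5 = 5/4 ≈ 1.2500)
U(H, y) = 2*H*(5 + 1/(4 + y)) (U(H, y) = (5 + 1/(4 + y))*(H + H) = (5 + 1/(4 + y))*(2*H) = 2*H*(5 + 1/(4 + y)))
p(O, M) = -4 (p(O, M) = -4 + 2*0*(21 + 5*M)/(4 + M) = -4 + 0 = -4)
0*p(-5, -3) = 0*(-4) = 0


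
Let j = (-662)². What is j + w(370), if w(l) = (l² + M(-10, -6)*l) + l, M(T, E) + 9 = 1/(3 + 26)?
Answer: 16593706/29 ≈ 5.7220e+5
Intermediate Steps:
M(T, E) = -260/29 (M(T, E) = -9 + 1/(3 + 26) = -9 + 1/29 = -260/29)
w(l) = l² - 231*l/29 (w(l) = (l² - 260*l/29) + l = l² - 231*l/29)
j = 438244
j + w(370) = 438244 + (1/29)*370*(-231 + 29*370) = 438244 + (1/29)*370*(-231 + 10730) = 438244 + (1/29)*370*10499 = 438244 + 3884630/29 = 16593706/29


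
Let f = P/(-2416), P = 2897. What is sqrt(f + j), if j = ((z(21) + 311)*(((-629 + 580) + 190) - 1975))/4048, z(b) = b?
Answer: I*sqrt(3540464132887)/152812 ≈ 12.313*I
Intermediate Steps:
f = -2897/2416 (f = 2897/(-2416) = 2897*(-1/2416) = -2897/2416 ≈ -1.1991)
j = -76111/506 (j = ((21 + 311)*(((-629 + 580) + 190) - 1975))/4048 = (332*((-49 + 190) - 1975))*(1/4048) = (332*(141 - 1975))*(1/4048) = (332*(-1834))*(1/4048) = -608888*1/4048 = -76111/506 ≈ -150.42)
sqrt(f + j) = sqrt(-2897/2416 - 76111/506) = sqrt(-92675029/611248) = I*sqrt(3540464132887)/152812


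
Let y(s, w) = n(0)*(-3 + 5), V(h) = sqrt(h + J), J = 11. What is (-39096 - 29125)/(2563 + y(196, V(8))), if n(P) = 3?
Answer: -68221/2569 ≈ -26.555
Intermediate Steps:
V(h) = sqrt(11 + h) (V(h) = sqrt(h + 11) = sqrt(11 + h))
y(s, w) = 6 (y(s, w) = 3*(-3 + 5) = 3*2 = 6)
(-39096 - 29125)/(2563 + y(196, V(8))) = (-39096 - 29125)/(2563 + 6) = -68221/2569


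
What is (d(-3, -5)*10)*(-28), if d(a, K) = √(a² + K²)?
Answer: -280*√34 ≈ -1632.7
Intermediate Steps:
d(a, K) = √(K² + a²)
(d(-3, -5)*10)*(-28) = (√((-5)² + (-3)²)*10)*(-28) = (√(25 + 9)*10)*(-28) = (√34*10)*(-28) = (10*√34)*(-28) = -280*√34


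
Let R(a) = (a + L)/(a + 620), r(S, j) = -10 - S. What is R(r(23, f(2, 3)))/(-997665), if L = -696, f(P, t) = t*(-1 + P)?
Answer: 243/195209785 ≈ 1.2448e-6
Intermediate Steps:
R(a) = (-696 + a)/(620 + a) (R(a) = (a - 696)/(a + 620) = (-696 + a)/(620 + a))
R(r(23, f(2, 3)))/(-997665) = ((-696 + (-10 - 1*23))/(620 + (-10 - 1*23)))/(-997665) = ((-696 + (-10 - 23))/(620 + (-10 - 23)))*(-1/997665) = ((-696 - 33)/(620 - 33))*(-1/997665) = (-729/587)*(-1/997665) = ((1/587)*(-729))*(-1/997665) = -729/587*(-1/997665) = 243/195209785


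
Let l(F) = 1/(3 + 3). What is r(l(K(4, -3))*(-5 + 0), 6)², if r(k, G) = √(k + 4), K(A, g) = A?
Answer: 19/6 ≈ 3.1667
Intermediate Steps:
l(F) = ⅙ (l(F) = 1/6 = ⅙)
r(k, G) = √(4 + k)
r(l(K(4, -3))*(-5 + 0), 6)² = (√(4 + (-5 + 0)/6))² = (√(4 + (⅙)*(-5)))² = (√(4 - ⅚))² = (√(19/6))² = (√114/6)² = 19/6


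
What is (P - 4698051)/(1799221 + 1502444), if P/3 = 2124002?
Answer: 111597/220111 ≈ 0.50700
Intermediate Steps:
P = 6372006 (P = 3*2124002 = 6372006)
(P - 4698051)/(1799221 + 1502444) = (6372006 - 4698051)/(1799221 + 1502444) = 1673955/3301665 = 1673955*(1/3301665) = 111597/220111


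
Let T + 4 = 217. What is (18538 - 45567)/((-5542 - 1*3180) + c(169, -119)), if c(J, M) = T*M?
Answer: 27029/34069 ≈ 0.79336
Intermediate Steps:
T = 213 (T = -4 + 217 = 213)
c(J, M) = 213*M
(18538 - 45567)/((-5542 - 1*3180) + c(169, -119)) = (18538 - 45567)/((-5542 - 1*3180) + 213*(-119)) = -27029/((-5542 - 3180) - 25347) = -27029/(-8722 - 25347) = -27029/(-34069) = -27029*(-1/34069) = 27029/34069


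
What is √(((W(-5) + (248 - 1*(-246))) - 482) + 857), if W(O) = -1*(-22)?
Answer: 9*√11 ≈ 29.850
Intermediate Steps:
W(O) = 22
√(((W(-5) + (248 - 1*(-246))) - 482) + 857) = √(((22 + (248 - 1*(-246))) - 482) + 857) = √(((22 + (248 + 246)) - 482) + 857) = √(((22 + 494) - 482) + 857) = √((516 - 482) + 857) = √(34 + 857) = √891 = 9*√11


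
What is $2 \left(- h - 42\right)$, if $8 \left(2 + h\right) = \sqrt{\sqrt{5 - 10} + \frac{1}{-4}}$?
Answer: $-80 - \frac{\sqrt{-1 + 4 i \sqrt{5}}}{8} \approx -80.25 - 0.27951 i$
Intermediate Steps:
$h = -2 + \frac{\sqrt{- \frac{1}{4} + i \sqrt{5}}}{8}$ ($h = -2 + \frac{\sqrt{\sqrt{5 - 10} + \frac{1}{-4}}}{8} = -2 + \frac{\sqrt{\sqrt{-5} - \frac{1}{4}}}{8} = -2 + \frac{\sqrt{i \sqrt{5} - \frac{1}{4}}}{8} = -2 + \frac{\sqrt{- \frac{1}{4} + i \sqrt{5}}}{8} \approx -1.875 + 0.13975 i$)
$2 \left(- h - 42\right) = 2 \left(- (-2 + \frac{\sqrt{-1 + 4 i \sqrt{5}}}{16}) - 42\right) = 2 \left(\left(2 - \frac{\sqrt{-1 + 4 i \sqrt{5}}}{16}\right) - 42\right) = 2 \left(-40 - \frac{\sqrt{-1 + 4 i \sqrt{5}}}{16}\right) = -80 - \frac{\sqrt{-1 + 4 i \sqrt{5}}}{8}$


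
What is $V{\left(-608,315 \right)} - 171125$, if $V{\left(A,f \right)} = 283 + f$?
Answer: $-170527$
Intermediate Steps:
$V{\left(-608,315 \right)} - 171125 = \left(283 + 315\right) - 171125 = 598 - 171125 = -170527$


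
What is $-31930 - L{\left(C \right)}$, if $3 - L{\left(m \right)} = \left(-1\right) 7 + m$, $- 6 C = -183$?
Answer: $- \frac{63819}{2} \approx -31910.0$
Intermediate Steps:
$C = \frac{61}{2}$ ($C = \left(- \frac{1}{6}\right) \left(-183\right) = \frac{61}{2} \approx 30.5$)
$L{\left(m \right)} = 10 - m$ ($L{\left(m \right)} = 3 - \left(\left(-1\right) 7 + m\right) = 3 - \left(-7 + m\right) = 10 - m$)
$-31930 - L{\left(C \right)} = -31930 - \left(10 - \frac{61}{2}\right) = -31930 - - \frac{41}{2} = -31930 + \frac{41}{2} = - \frac{63819}{2}$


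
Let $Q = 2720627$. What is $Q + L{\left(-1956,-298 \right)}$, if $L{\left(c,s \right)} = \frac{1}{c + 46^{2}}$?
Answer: $\frac{435300321}{160} \approx 2.7206 \cdot 10^{6}$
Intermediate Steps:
$L{\left(c,s \right)} = \frac{1}{2116 + c}$ ($L{\left(c,s \right)} = \frac{1}{c + 2116} = \frac{1}{2116 + c}$)
$Q + L{\left(-1956,-298 \right)} = 2720627 + \frac{1}{2116 - 1956} = 2720627 + \frac{1}{160} = \frac{435300321}{160}$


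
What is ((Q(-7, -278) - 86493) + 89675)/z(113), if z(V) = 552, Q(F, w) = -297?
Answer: 2885/552 ≈ 5.2264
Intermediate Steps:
((Q(-7, -278) - 86493) + 89675)/z(113) = ((-297 - 86493) + 89675)/552 = (-86790 + 89675)*(1/552) = 2885*(1/552) = 2885/552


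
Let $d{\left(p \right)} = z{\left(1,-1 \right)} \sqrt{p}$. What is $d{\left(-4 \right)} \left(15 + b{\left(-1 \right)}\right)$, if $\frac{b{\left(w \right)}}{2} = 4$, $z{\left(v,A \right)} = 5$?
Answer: $230 i \approx 230.0 i$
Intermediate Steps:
$b{\left(w \right)} = 8$ ($b{\left(w \right)} = 2 \cdot 4 = 8$)
$d{\left(p \right)} = 5 \sqrt{p}$
$d{\left(-4 \right)} \left(15 + b{\left(-1 \right)}\right) = 5 \sqrt{-4} \left(15 + 8\right) = 5 \cdot 2 i 23 = 10 i 23 = 230 i$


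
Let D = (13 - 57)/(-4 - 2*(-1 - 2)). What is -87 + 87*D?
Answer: -2001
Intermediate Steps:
D = -22 (D = -44/(-4 - 2*(-3)) = -44/(-4 + 6) = -44/2 = -44*1/2 = -22)
-87 + 87*D = -87 + 87*(-22) = -87 - 1914 = -2001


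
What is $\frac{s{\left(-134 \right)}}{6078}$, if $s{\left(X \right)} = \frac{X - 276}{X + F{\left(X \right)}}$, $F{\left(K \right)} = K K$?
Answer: $- \frac{205}{54161058} \approx -3.785 \cdot 10^{-6}$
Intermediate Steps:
$F{\left(K \right)} = K^{2}$
$s{\left(X \right)} = \frac{-276 + X}{X + X^{2}}$ ($s{\left(X \right)} = \frac{X - 276}{X + X^{2}} = \frac{-276 + X}{X + X^{2}}$)
$\frac{s{\left(-134 \right)}}{6078} = \frac{\frac{1}{-134} \frac{1}{1 - 134} \left(-276 - 134\right)}{6078} = \left(- \frac{1}{134}\right) \frac{1}{-133} \left(-410\right) \frac{1}{6078} = \left(- \frac{1}{134}\right) \left(- \frac{1}{133}\right) \left(-410\right) \frac{1}{6078} = \left(- \frac{205}{8911}\right) \frac{1}{6078} = - \frac{205}{54161058}$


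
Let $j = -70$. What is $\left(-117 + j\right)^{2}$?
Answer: $34969$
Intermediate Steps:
$\left(-117 + j\right)^{2} = \left(-117 - 70\right)^{2} = \left(-187\right)^{2} = 34969$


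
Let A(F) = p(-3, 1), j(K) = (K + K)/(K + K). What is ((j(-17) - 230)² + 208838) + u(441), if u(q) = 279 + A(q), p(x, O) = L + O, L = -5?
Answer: 261554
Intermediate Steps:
p(x, O) = -5 + O
j(K) = 1 (j(K) = (2*K)/((2*K)) = (2*K)*(1/(2*K)) = 1)
A(F) = -4 (A(F) = -5 + 1 = -4)
u(q) = 275 (u(q) = 279 - 4 = 275)
((j(-17) - 230)² + 208838) + u(441) = ((1 - 230)² + 208838) + 275 = ((-229)² + 208838) + 275 = (52441 + 208838) + 275 = 261279 + 275 = 261554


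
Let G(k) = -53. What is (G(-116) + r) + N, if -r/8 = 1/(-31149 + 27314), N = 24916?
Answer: 95349613/3835 ≈ 24863.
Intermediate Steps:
r = 8/3835 (r = -8/(-31149 + 27314) = -8/(-3835) = -8*(-1/3835) = 8/3835 ≈ 0.0020861)
(G(-116) + r) + N = (-53 + 8/3835) + 24916 = -203247/3835 + 24916 = 95349613/3835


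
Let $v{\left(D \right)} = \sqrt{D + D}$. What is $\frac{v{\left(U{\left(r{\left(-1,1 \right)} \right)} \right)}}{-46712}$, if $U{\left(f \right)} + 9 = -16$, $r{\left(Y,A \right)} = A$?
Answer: $- \frac{5 i \sqrt{2}}{46712} \approx - 0.00015138 i$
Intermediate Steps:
$U{\left(f \right)} = -25$ ($U{\left(f \right)} = -9 - 16 = -25$)
$v{\left(D \right)} = \sqrt{2} \sqrt{D}$ ($v{\left(D \right)} = \sqrt{2 D} = \sqrt{2} \sqrt{D}$)
$\frac{v{\left(U{\left(r{\left(-1,1 \right)} \right)} \right)}}{-46712} = \frac{\sqrt{2} \sqrt{-25}}{-46712} = \sqrt{2} \cdot 5 i \left(- \frac{1}{46712}\right) = 5 i \sqrt{2} \left(- \frac{1}{46712}\right) = - \frac{5 i \sqrt{2}}{46712}$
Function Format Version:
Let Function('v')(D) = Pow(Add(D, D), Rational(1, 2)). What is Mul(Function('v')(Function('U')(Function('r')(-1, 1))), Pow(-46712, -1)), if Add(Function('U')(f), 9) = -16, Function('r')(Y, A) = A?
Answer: Mul(Rational(-5, 46712), I, Pow(2, Rational(1, 2))) ≈ Mul(-0.00015138, I)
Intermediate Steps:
Function('U')(f) = -25 (Function('U')(f) = Add(-9, -16) = -25)
Function('v')(D) = Mul(Pow(2, Rational(1, 2)), Pow(D, Rational(1, 2))) (Function('v')(D) = Pow(Mul(2, D), Rational(1, 2)) = Mul(Pow(2, Rational(1, 2)), Pow(D, Rational(1, 2))))
Mul(Function('v')(Function('U')(Function('r')(-1, 1))), Pow(-46712, -1)) = Mul(Mul(Pow(2, Rational(1, 2)), Pow(-25, Rational(1, 2))), Pow(-46712, -1)) = Mul(Mul(Pow(2, Rational(1, 2)), Mul(5, I)), Rational(-1, 46712)) = Mul(Mul(5, I, Pow(2, Rational(1, 2))), Rational(-1, 46712)) = Mul(Rational(-5, 46712), I, Pow(2, Rational(1, 2)))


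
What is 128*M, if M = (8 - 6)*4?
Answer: 1024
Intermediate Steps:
M = 8 (M = 2*4 = 8)
128*M = 128*8 = 1024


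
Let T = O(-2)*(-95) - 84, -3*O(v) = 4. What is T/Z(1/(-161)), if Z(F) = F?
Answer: -20608/3 ≈ -6869.3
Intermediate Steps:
O(v) = -4/3 (O(v) = -⅓*4 = -4/3)
T = 128/3 (T = -4/3*(-95) - 84 = 380/3 - 84 = 128/3 ≈ 42.667)
T/Z(1/(-161)) = 128/(3*(1/(-161))) = 128/(3*(-1/161)) = (128/3)*(-161) = -20608/3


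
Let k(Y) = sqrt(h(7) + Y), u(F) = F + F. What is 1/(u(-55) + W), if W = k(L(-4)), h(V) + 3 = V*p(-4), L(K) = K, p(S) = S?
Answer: -22/2427 - I*sqrt(35)/12135 ≈ -0.0090647 - 0.00048752*I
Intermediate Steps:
h(V) = -3 - 4*V (h(V) = -3 + V*(-4) = -3 - 4*V)
u(F) = 2*F
k(Y) = sqrt(-31 + Y) (k(Y) = sqrt((-3 - 4*7) + Y) = sqrt((-3 - 28) + Y) = sqrt(-31 + Y))
W = I*sqrt(35) (W = sqrt(-31 - 4) = sqrt(-35) = I*sqrt(35) ≈ 5.9161*I)
1/(u(-55) + W) = 1/(2*(-55) + I*sqrt(35)) = 1/(-110 + I*sqrt(35))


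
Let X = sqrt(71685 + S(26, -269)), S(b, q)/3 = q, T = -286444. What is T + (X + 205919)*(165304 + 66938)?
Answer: 47822753954 + 232242*sqrt(70878) ≈ 4.7885e+10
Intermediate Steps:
S(b, q) = 3*q
X = sqrt(70878) (X = sqrt(71685 + 3*(-269)) = sqrt(71685 - 807) = sqrt(70878) ≈ 266.23)
T + (X + 205919)*(165304 + 66938) = -286444 + (sqrt(70878) + 205919)*(165304 + 66938) = -286444 + (205919 + sqrt(70878))*232242 = -286444 + (47823040398 + 232242*sqrt(70878)) = 47822753954 + 232242*sqrt(70878)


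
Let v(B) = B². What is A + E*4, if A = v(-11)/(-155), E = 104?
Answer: 64359/155 ≈ 415.22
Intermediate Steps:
A = -121/155 (A = (-11)²/(-155) = 121*(-1/155) = -121/155 ≈ -0.78065)
A + E*4 = -121/155 + 104*4 = -121/155 + 416 = 64359/155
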